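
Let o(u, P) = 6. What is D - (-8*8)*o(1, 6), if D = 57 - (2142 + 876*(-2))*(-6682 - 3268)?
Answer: 3880941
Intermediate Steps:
D = 3880557 (D = 57 - (2142 - 1752)*(-9950) = 57 - 390*(-9950) = 57 - 1*(-3880500) = 57 + 3880500 = 3880557)
D - (-8*8)*o(1, 6) = 3880557 - (-8*8)*6 = 3880557 - (-64)*6 = 3880557 - 1*(-384) = 3880557 + 384 = 3880941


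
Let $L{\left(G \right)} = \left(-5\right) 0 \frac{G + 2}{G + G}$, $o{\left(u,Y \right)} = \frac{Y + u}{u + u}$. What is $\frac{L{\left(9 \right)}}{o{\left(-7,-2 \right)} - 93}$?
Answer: $0$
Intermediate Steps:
$o{\left(u,Y \right)} = \frac{Y + u}{2 u}$
$L{\left(G \right)} = 0$ ($L{\left(G \right)} = 0 \frac{2 + G}{2 G} = 0$)
$\frac{L{\left(9 \right)}}{o{\left(-7,-2 \right)} - 93} = \frac{0}{\frac{-2 - 7}{2 \left(-7\right)} - 93} = \frac{0}{\frac{1}{2} \left(- \frac{1}{7}\right) \left(-9\right) - 93} = \frac{0}{\frac{9}{14} - 93} = \frac{0}{- \frac{1293}{14}} = 0 \left(- \frac{14}{1293}\right) = 0$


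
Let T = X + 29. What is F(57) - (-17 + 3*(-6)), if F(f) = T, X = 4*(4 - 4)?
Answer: 64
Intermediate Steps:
X = 0 (X = 4*0 = 0)
T = 29 (T = 0 + 29 = 29)
F(f) = 29
F(57) - (-17 + 3*(-6)) = 29 - (-17 + 3*(-6)) = 29 - (-17 - 18) = 29 - 1*(-35) = 29 + 35 = 64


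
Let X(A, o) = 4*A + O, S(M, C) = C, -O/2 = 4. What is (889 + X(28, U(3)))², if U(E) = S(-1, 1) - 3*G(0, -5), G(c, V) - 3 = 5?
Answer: 986049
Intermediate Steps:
O = -8 (O = -2*4 = -8)
G(c, V) = 8 (G(c, V) = 3 + 5 = 8)
U(E) = -23 (U(E) = 1 - 3*8 = 1 - 24 = -23)
X(A, o) = -8 + 4*A (X(A, o) = 4*A - 8 = -8 + 4*A)
(889 + X(28, U(3)))² = (889 + (-8 + 4*28))² = (889 + (-8 + 112))² = (889 + 104)² = 993² = 986049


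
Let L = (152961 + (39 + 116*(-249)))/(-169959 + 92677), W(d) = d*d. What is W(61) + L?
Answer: 143721103/38641 ≈ 3719.4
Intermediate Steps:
W(d) = d**2
L = -62058/38641 (L = (152961 + (39 - 28884))/(-77282) = (152961 - 28845)*(-1/77282) = 124116*(-1/77282) = -62058/38641 ≈ -1.6060)
W(61) + L = 61**2 - 62058/38641 = 3721 - 62058/38641 = 143721103/38641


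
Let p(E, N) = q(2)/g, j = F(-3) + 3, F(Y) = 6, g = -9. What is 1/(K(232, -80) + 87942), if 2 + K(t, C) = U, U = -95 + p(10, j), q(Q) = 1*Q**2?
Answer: 9/790601 ≈ 1.1384e-5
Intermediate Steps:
q(Q) = Q**2
j = 9 (j = 6 + 3 = 9)
p(E, N) = -4/9 (p(E, N) = 2**2/(-9) = 4*(-1/9) = -4/9)
U = -859/9 (U = -95 - 4/9 = -859/9 ≈ -95.444)
K(t, C) = -877/9 (K(t, C) = -2 - 859/9 = -877/9)
1/(K(232, -80) + 87942) = 1/(-877/9 + 87942) = 1/(790601/9) = 9/790601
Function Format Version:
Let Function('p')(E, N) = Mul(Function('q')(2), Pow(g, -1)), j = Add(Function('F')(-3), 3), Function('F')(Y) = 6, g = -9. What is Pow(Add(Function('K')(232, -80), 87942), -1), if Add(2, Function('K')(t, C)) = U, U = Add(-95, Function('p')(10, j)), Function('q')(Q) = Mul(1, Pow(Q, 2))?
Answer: Rational(9, 790601) ≈ 1.1384e-5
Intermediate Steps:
Function('q')(Q) = Pow(Q, 2)
j = 9 (j = Add(6, 3) = 9)
Function('p')(E, N) = Rational(-4, 9) (Function('p')(E, N) = Mul(Pow(2, 2), Pow(-9, -1)) = Mul(4, Rational(-1, 9)) = Rational(-4, 9))
U = Rational(-859, 9) (U = Add(-95, Rational(-4, 9)) = Rational(-859, 9) ≈ -95.444)
Function('K')(t, C) = Rational(-877, 9) (Function('K')(t, C) = Add(-2, Rational(-859, 9)) = Rational(-877, 9))
Pow(Add(Function('K')(232, -80), 87942), -1) = Pow(Add(Rational(-877, 9), 87942), -1) = Pow(Rational(790601, 9), -1) = Rational(9, 790601)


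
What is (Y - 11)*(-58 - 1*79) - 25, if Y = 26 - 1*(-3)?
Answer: -2491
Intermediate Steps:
Y = 29 (Y = 26 + 3 = 29)
(Y - 11)*(-58 - 1*79) - 25 = (29 - 11)*(-58 - 1*79) - 25 = 18*(-58 - 79) - 25 = 18*(-137) - 25 = -2466 - 25 = -2491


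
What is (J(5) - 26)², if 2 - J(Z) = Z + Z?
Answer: 1156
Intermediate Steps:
J(Z) = 2 - 2*Z (J(Z) = 2 - (Z + Z) = 2 - 2*Z)
(J(5) - 26)² = ((2 - 2*5) - 26)² = ((2 - 10) - 26)² = (-8 - 26)² = (-34)² = 1156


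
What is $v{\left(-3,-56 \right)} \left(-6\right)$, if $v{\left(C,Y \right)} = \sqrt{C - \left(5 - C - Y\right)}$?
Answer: $- 6 i \sqrt{67} \approx - 49.112 i$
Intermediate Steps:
$v{\left(C,Y \right)} = \sqrt{-5 + Y + 2 C}$ ($v{\left(C,Y \right)} = \sqrt{C + \left(-5 + C + Y\right)} = \sqrt{-5 + Y + 2 C}$)
$v{\left(-3,-56 \right)} \left(-6\right) = \sqrt{-5 - 56 + 2 \left(-3\right)} \left(-6\right) = \sqrt{-5 - 56 - 6} \left(-6\right) = \sqrt{-67} \left(-6\right) = i \sqrt{67} \left(-6\right) = - 6 i \sqrt{67}$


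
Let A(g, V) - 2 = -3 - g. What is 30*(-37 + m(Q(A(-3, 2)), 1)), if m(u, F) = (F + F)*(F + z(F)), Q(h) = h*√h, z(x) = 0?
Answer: -1050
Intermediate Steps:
A(g, V) = -1 - g (A(g, V) = 2 + (-3 - g) = -1 - g)
Q(h) = h^(3/2)
m(u, F) = 2*F² (m(u, F) = (F + F)*(F + 0) = (2*F)*F = 2*F²)
30*(-37 + m(Q(A(-3, 2)), 1)) = 30*(-37 + 2*1²) = 30*(-37 + 2*1) = 30*(-37 + 2) = 30*(-35) = -1050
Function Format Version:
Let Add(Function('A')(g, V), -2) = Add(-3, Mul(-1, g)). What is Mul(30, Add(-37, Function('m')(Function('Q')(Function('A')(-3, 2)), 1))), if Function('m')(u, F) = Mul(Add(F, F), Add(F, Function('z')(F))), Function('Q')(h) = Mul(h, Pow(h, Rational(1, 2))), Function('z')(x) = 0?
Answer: -1050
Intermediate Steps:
Function('A')(g, V) = Add(-1, Mul(-1, g)) (Function('A')(g, V) = Add(2, Add(-3, Mul(-1, g))) = Add(-1, Mul(-1, g)))
Function('Q')(h) = Pow(h, Rational(3, 2))
Function('m')(u, F) = Mul(2, Pow(F, 2)) (Function('m')(u, F) = Mul(Add(F, F), Add(F, 0)) = Mul(Mul(2, F), F) = Mul(2, Pow(F, 2)))
Mul(30, Add(-37, Function('m')(Function('Q')(Function('A')(-3, 2)), 1))) = Mul(30, Add(-37, Mul(2, Pow(1, 2)))) = Mul(30, Add(-37, Mul(2, 1))) = Mul(30, Add(-37, 2)) = Mul(30, -35) = -1050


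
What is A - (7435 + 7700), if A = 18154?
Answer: 3019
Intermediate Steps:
A - (7435 + 7700) = 18154 - (7435 + 7700) = 18154 - 1*15135 = 18154 - 15135 = 3019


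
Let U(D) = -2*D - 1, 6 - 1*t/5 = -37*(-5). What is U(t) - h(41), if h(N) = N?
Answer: 1748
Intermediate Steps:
t = -895 (t = 30 - (-185)*(-5) = 30 - 5*185 = 30 - 925 = -895)
U(D) = -1 - 2*D
U(t) - h(41) = (-1 - 2*(-895)) - 1*41 = (-1 + 1790) - 41 = 1789 - 41 = 1748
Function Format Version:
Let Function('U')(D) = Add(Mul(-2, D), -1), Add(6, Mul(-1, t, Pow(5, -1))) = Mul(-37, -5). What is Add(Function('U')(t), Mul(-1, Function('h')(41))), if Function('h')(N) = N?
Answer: 1748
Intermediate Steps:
t = -895 (t = Add(30, Mul(-5, Mul(-37, -5))) = Add(30, Mul(-5, 185)) = Add(30, -925) = -895)
Function('U')(D) = Add(-1, Mul(-2, D))
Add(Function('U')(t), Mul(-1, Function('h')(41))) = Add(Add(-1, Mul(-2, -895)), Mul(-1, 41)) = Add(Add(-1, 1790), -41) = Add(1789, -41) = 1748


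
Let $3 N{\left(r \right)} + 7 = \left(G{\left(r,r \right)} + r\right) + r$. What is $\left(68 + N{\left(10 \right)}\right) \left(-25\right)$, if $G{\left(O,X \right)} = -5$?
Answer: $- \frac{5300}{3} \approx -1766.7$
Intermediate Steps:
$N{\left(r \right)} = -4 + \frac{2 r}{3}$ ($N{\left(r \right)} = - \frac{7}{3} + \frac{\left(-5 + r\right) + r}{3} = - \frac{7}{3} + \frac{-5 + 2 r}{3} = - \frac{7}{3} + \left(- \frac{5}{3} + \frac{2 r}{3}\right) = -4 + \frac{2 r}{3}$)
$\left(68 + N{\left(10 \right)}\right) \left(-25\right) = \left(68 + \left(-4 + \frac{2}{3} \cdot 10\right)\right) \left(-25\right) = \left(68 + \left(-4 + \frac{20}{3}\right)\right) \left(-25\right) = \left(68 + \frac{8}{3}\right) \left(-25\right) = \frac{212}{3} \left(-25\right) = - \frac{5300}{3}$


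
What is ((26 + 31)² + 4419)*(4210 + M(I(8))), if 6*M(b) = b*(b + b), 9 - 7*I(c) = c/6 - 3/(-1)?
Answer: 32283416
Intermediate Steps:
I(c) = 6/7 - c/42 (I(c) = 9/7 - (c/6 - 3/(-1))/7 = 9/7 - (c*(⅙) - 3*(-1))/7 = 9/7 - (c/6 + 3)/7 = 9/7 - (3 + c/6)/7 = 9/7 + (-3/7 - c/42) = 6/7 - c/42)
M(b) = b²/3 (M(b) = (b*(b + b))/6 = (b*(2*b))/6 = (2*b²)/6 = b²/3)
((26 + 31)² + 4419)*(4210 + M(I(8))) = ((26 + 31)² + 4419)*(4210 + (6/7 - 1/42*8)²/3) = (57² + 4419)*(4210 + (6/7 - 4/21)²/3) = (3249 + 4419)*(4210 + (⅔)²/3) = 7668*(4210 + (⅓)*(4/9)) = 7668*(4210 + 4/27) = 7668*(113674/27) = 32283416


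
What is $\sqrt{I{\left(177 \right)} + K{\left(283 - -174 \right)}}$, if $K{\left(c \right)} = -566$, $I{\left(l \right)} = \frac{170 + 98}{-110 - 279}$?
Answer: $\frac{i \sqrt{85751938}}{389} \approx 23.805 i$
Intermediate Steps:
$I{\left(l \right)} = - \frac{268}{389}$ ($I{\left(l \right)} = \frac{268}{-389} = 268 \left(- \frac{1}{389}\right) = - \frac{268}{389}$)
$\sqrt{I{\left(177 \right)} + K{\left(283 - -174 \right)}} = \sqrt{- \frac{268}{389} - 566} = \sqrt{- \frac{220442}{389}} = \frac{i \sqrt{85751938}}{389}$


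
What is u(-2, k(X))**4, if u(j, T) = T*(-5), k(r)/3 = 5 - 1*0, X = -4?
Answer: 31640625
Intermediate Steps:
k(r) = 15 (k(r) = 3*(5 - 1*0) = 3*(5 + 0) = 3*5 = 15)
u(j, T) = -5*T
u(-2, k(X))**4 = (-5*15)**4 = (-75)**4 = 31640625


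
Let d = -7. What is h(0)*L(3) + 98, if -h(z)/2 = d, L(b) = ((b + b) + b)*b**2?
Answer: 1232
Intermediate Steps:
L(b) = 3*b**3 (L(b) = (2*b + b)*b**2 = (3*b)*b**2 = 3*b**3)
h(z) = 14 (h(z) = -2*(-7) = 14)
h(0)*L(3) + 98 = 14*(3*3**3) + 98 = 14*(3*27) + 98 = 14*81 + 98 = 1134 + 98 = 1232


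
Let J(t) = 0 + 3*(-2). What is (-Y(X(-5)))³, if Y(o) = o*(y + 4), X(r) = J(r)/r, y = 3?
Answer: -74088/125 ≈ -592.70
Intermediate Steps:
J(t) = -6 (J(t) = 0 - 6 = -6)
X(r) = -6/r
Y(o) = 7*o (Y(o) = o*(3 + 4) = o*7 = 7*o)
(-Y(X(-5)))³ = (-7*(-6/(-5)))³ = (-7*(-6*(-⅕)))³ = (-7*6/5)³ = (-1*42/5)³ = (-42/5)³ = -74088/125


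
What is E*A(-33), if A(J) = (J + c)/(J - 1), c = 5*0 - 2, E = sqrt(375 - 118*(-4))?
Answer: 385*sqrt(7)/34 ≈ 29.959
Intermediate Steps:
E = 11*sqrt(7) (E = sqrt(375 + 472) = sqrt(847) = 11*sqrt(7) ≈ 29.103)
c = -2 (c = 0 - 2 = -2)
A(J) = (-2 + J)/(-1 + J) (A(J) = (J - 2)/(J - 1) = (-2 + J)/(-1 + J))
E*A(-33) = (11*sqrt(7))*((-2 - 33)/(-1 - 33)) = (11*sqrt(7))*(-35/(-34)) = (11*sqrt(7))*(-1/34*(-35)) = (11*sqrt(7))*(35/34) = 385*sqrt(7)/34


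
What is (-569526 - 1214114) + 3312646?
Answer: 1529006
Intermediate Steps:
(-569526 - 1214114) + 3312646 = -1783640 + 3312646 = 1529006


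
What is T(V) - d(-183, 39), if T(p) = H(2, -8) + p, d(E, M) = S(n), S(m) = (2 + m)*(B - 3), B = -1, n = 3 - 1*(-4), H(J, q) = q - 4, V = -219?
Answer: -195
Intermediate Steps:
H(J, q) = -4 + q
n = 7 (n = 3 + 4 = 7)
S(m) = -8 - 4*m (S(m) = (2 + m)*(-1 - 3) = (2 + m)*(-4) = -8 - 4*m)
d(E, M) = -36 (d(E, M) = -8 - 4*7 = -8 - 28 = -36)
T(p) = -12 + p (T(p) = (-4 - 8) + p = -12 + p)
T(V) - d(-183, 39) = (-12 - 219) - 1*(-36) = -231 + 36 = -195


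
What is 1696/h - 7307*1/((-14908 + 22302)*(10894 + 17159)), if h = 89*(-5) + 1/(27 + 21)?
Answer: -318606027473/83591824446 ≈ -3.8115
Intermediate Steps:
h = -21359/48 (h = -445 + 1/48 = -21359/48 ≈ -444.98)
1696/h - 7307*1/((-14908 + 22302)*(10894 + 17159)) = 1696/(-21359/48) - 7307*1/((-14908 + 22302)*(10894 + 17159)) = 1696*(-48/21359) - 7307/(28053*7394) = -1536/403 - 7307/207423882 = -318606027473/83591824446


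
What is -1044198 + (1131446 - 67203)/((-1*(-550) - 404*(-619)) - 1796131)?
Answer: -1613814294233/1545505 ≈ -1.0442e+6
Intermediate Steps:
-1044198 + (1131446 - 67203)/((-1*(-550) - 404*(-619)) - 1796131) = -1044198 + 1064243/((550 + 250076) - 1796131) = -1044198 + 1064243/(250626 - 1796131) = -1044198 + 1064243/(-1545505) = -1044198 + 1064243*(-1/1545505) = -1044198 - 1064243/1545505 = -1613814294233/1545505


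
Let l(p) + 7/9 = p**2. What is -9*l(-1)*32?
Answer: -64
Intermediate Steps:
l(p) = -7/9 + p**2
-9*l(-1)*32 = -9*(-7/9 + (-1)**2)*32 = -9*(-7/9 + 1)*32 = -9*2/9*32 = -2*32 = -64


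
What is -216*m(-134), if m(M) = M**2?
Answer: -3878496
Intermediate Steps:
-216*m(-134) = -216*(-134)**2 = -216*17956 = -3878496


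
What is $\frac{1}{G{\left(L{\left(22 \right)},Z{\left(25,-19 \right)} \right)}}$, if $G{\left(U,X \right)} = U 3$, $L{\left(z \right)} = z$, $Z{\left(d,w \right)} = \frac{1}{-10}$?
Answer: $\frac{1}{66} \approx 0.015152$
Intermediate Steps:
$Z{\left(d,w \right)} = - \frac{1}{10}$
$G{\left(U,X \right)} = 3 U$
$\frac{1}{G{\left(L{\left(22 \right)},Z{\left(25,-19 \right)} \right)}} = \frac{1}{3 \cdot 22} = \frac{1}{66}$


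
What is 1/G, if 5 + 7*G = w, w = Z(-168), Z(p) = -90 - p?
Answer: 7/73 ≈ 0.095890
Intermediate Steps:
w = 78 (w = -90 - 1*(-168) = -90 + 168 = 78)
G = 73/7 (G = -5/7 + (⅐)*78 = -5/7 + 78/7 = 73/7 ≈ 10.429)
1/G = 1/(73/7) = 7/73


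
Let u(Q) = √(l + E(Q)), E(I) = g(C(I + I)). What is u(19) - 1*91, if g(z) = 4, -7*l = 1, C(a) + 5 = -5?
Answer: -91 + 3*√21/7 ≈ -89.036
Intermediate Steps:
C(a) = -10 (C(a) = -5 - 5 = -10)
l = -⅐ (l = -⅐*1 = -⅐ ≈ -0.14286)
E(I) = 4
u(Q) = 3*√21/7 (u(Q) = √(-⅐ + 4) = √(27/7) = 3*√21/7)
u(19) - 1*91 = 3*√21/7 - 1*91 = 3*√21/7 - 91 = -91 + 3*√21/7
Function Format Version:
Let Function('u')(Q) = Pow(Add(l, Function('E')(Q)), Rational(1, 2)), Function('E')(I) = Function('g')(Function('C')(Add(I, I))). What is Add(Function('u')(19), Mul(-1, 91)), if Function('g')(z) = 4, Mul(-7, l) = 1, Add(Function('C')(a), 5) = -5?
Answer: Add(-91, Mul(Rational(3, 7), Pow(21, Rational(1, 2)))) ≈ -89.036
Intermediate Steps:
Function('C')(a) = -10 (Function('C')(a) = Add(-5, -5) = -10)
l = Rational(-1, 7) (l = Mul(Rational(-1, 7), 1) = Rational(-1, 7) ≈ -0.14286)
Function('E')(I) = 4
Function('u')(Q) = Mul(Rational(3, 7), Pow(21, Rational(1, 2))) (Function('u')(Q) = Pow(Add(Rational(-1, 7), 4), Rational(1, 2)) = Pow(Rational(27, 7), Rational(1, 2)) = Mul(Rational(3, 7), Pow(21, Rational(1, 2))))
Add(Function('u')(19), Mul(-1, 91)) = Add(Mul(Rational(3, 7), Pow(21, Rational(1, 2))), Mul(-1, 91)) = Add(Mul(Rational(3, 7), Pow(21, Rational(1, 2))), -91) = Add(-91, Mul(Rational(3, 7), Pow(21, Rational(1, 2))))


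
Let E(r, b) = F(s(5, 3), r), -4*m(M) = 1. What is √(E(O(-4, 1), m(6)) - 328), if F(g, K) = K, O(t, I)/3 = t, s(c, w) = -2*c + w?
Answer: 2*I*√85 ≈ 18.439*I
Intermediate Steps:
m(M) = -¼ (m(M) = -¼*1 = -¼)
s(c, w) = w - 2*c
O(t, I) = 3*t
E(r, b) = r
√(E(O(-4, 1), m(6)) - 328) = √(3*(-4) - 328) = √(-12 - 328) = √(-340) = 2*I*√85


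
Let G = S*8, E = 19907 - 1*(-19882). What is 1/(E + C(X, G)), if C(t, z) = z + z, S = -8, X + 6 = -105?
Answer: 1/39661 ≈ 2.5214e-5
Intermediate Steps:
X = -111 (X = -6 - 105 = -111)
E = 39789 (E = 19907 + 19882 = 39789)
G = -64 (G = -8*8 = -64)
C(t, z) = 2*z
1/(E + C(X, G)) = 1/(39789 + 2*(-64)) = 1/(39789 - 128) = 1/39661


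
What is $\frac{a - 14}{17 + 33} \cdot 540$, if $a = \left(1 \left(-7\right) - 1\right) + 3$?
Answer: $- \frac{1026}{5} \approx -205.2$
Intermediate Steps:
$a = -5$ ($a = \left(-7 - 1\right) + 3 = -8 + 3 = -5$)
$\frac{a - 14}{17 + 33} \cdot 540 = \frac{-5 - 14}{17 + 33} \cdot 540 = - \frac{19}{50} \cdot 540 = \left(-19\right) \frac{1}{50} \cdot 540 = \left(- \frac{19}{50}\right) 540 = - \frac{1026}{5}$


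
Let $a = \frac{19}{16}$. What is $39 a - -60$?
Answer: $\frac{1701}{16} \approx 106.31$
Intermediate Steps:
$a = \frac{19}{16}$ ($a = 19 \cdot \frac{1}{16} = \frac{19}{16} \approx 1.1875$)
$39 a - -60 = 39 \cdot \frac{19}{16} - -60 = \frac{741}{16} + 60 = \frac{1701}{16}$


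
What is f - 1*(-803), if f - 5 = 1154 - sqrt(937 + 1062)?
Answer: 1962 - sqrt(1999) ≈ 1917.3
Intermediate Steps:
f = 1159 - sqrt(1999) (f = 5 + (1154 - sqrt(937 + 1062)) = 5 + (1154 - sqrt(1999)) = 1159 - sqrt(1999) ≈ 1114.3)
f - 1*(-803) = (1159 - sqrt(1999)) - 1*(-803) = (1159 - sqrt(1999)) + 803 = 1962 - sqrt(1999)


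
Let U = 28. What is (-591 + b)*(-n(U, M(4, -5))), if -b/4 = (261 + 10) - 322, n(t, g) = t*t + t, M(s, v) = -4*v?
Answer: 314244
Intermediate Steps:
n(t, g) = t + t**2 (n(t, g) = t**2 + t = t + t**2)
b = 204 (b = -4*((261 + 10) - 322) = -4*(271 - 322) = -4*(-51) = 204)
(-591 + b)*(-n(U, M(4, -5))) = (-591 + 204)*(-28*(1 + 28)) = -(-387)*28*29 = -(-387)*812 = -387*(-812) = 314244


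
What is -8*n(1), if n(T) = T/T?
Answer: -8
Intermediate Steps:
n(T) = 1
-8*n(1) = -8*1 = -8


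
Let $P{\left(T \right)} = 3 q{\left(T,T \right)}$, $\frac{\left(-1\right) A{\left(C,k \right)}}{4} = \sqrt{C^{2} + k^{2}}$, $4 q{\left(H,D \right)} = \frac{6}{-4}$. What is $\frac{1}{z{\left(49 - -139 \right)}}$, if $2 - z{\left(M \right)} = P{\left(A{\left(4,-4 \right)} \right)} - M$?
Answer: $\frac{8}{1529} \approx 0.0052322$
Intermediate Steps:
$q{\left(H,D \right)} = - \frac{3}{8}$ ($q{\left(H,D \right)} = \frac{6 \frac{1}{-4}}{4} = \frac{6 \left(- \frac{1}{4}\right)}{4} = \frac{1}{4} \left(- \frac{3}{2}\right) = - \frac{3}{8}$)
$A{\left(C,k \right)} = - 4 \sqrt{C^{2} + k^{2}}$
$P{\left(T \right)} = - \frac{9}{8}$ ($P{\left(T \right)} = 3 \left(- \frac{3}{8}\right) = - \frac{9}{8}$)
$z{\left(M \right)} = \frac{25}{8} + M$ ($z{\left(M \right)} = 2 - \left(- \frac{9}{8} - M\right) = 2 + \left(\frac{9}{8} + M\right) = \frac{25}{8} + M$)
$\frac{1}{z{\left(49 - -139 \right)}} = \frac{1}{\frac{25}{8} + \left(49 - -139\right)} = \frac{1}{\frac{25}{8} + \left(49 + 139\right)} = \frac{1}{\frac{25}{8} + 188} = \frac{1}{\frac{1529}{8}} = \frac{8}{1529}$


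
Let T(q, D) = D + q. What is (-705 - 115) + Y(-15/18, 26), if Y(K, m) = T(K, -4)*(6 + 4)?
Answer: -2605/3 ≈ -868.33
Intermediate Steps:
Y(K, m) = -40 + 10*K (Y(K, m) = (-4 + K)*(6 + 4) = (-4 + K)*10 = -40 + 10*K)
(-705 - 115) + Y(-15/18, 26) = (-705 - 115) + (-40 + 10*(-15/18)) = -820 + (-40 + 10*(-15*1/18)) = -820 + (-40 + 10*(-⅚)) = -820 + (-40 - 25/3) = -820 - 145/3 = -2605/3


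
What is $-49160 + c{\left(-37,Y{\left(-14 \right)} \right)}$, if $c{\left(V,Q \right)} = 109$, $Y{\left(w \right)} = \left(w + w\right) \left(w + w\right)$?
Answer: $-49051$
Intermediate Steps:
$Y{\left(w \right)} = 4 w^{2}$ ($Y{\left(w \right)} = 2 w 2 w = 4 w^{2}$)
$-49160 + c{\left(-37,Y{\left(-14 \right)} \right)} = -49160 + 109 = -49051$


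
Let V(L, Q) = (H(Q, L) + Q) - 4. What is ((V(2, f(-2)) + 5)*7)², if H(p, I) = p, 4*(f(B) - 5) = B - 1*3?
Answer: 14161/4 ≈ 3540.3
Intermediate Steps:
f(B) = 17/4 + B/4 (f(B) = 5 + (B - 1*3)/4 = 5 + (B - 3)/4 = 5 + (-3 + B)/4 = 5 + (-¾ + B/4) = 17/4 + B/4)
V(L, Q) = -4 + 2*Q (V(L, Q) = (Q + Q) - 4 = 2*Q - 4 = -4 + 2*Q)
((V(2, f(-2)) + 5)*7)² = (((-4 + 2*(17/4 + (¼)*(-2))) + 5)*7)² = (((-4 + 2*(17/4 - ½)) + 5)*7)² = (((-4 + 2*(15/4)) + 5)*7)² = (((-4 + 15/2) + 5)*7)² = ((7/2 + 5)*7)² = ((17/2)*7)² = (119/2)² = 14161/4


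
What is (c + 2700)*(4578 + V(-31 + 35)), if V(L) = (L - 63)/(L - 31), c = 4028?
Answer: 832018120/27 ≈ 3.0815e+7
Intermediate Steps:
V(L) = (-63 + L)/(-31 + L)
(c + 2700)*(4578 + V(-31 + 35)) = (4028 + 2700)*(4578 + (-63 + (-31 + 35))/(-31 + (-31 + 35))) = 6728*(4578 + (-63 + 4)/(-31 + 4)) = 6728*(4578 - 59/(-27)) = 6728*(4578 - 1/27*(-59)) = 6728*(4578 + 59/27) = 6728*(123665/27) = 832018120/27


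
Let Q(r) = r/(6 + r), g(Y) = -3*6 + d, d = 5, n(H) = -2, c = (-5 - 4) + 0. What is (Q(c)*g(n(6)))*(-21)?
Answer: 819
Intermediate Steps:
c = -9 (c = -9 + 0 = -9)
g(Y) = -13 (g(Y) = -3*6 + 5 = -18 + 5 = -13)
Q(r) = r/(6 + r)
(Q(c)*g(n(6)))*(-21) = (-9/(6 - 9)*(-13))*(-21) = (-9/(-3)*(-13))*(-21) = (-9*(-⅓)*(-13))*(-21) = (3*(-13))*(-21) = -39*(-21) = 819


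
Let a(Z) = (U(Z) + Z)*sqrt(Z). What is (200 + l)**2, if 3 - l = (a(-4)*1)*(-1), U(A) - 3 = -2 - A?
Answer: 41205 + 812*I ≈ 41205.0 + 812.0*I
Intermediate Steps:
U(A) = 1 - A (U(A) = 3 + (-2 - A) = 1 - A)
a(Z) = sqrt(Z) (a(Z) = ((1 - Z) + Z)*sqrt(Z) = 1*sqrt(Z) = sqrt(Z))
l = 3 + 2*I (l = 3 - sqrt(-4)*1*(-1) = 3 - (2*I)*1*(-1) = 3 - 2*I*(-1) = 3 - (-2)*I = 3 + 2*I ≈ 3.0 + 2.0*I)
(200 + l)**2 = (200 + (3 + 2*I))**2 = (203 + 2*I)**2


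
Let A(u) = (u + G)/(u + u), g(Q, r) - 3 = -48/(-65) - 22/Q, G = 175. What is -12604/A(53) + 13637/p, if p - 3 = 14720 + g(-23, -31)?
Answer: -7352949966469/1255020528 ≈ -5858.8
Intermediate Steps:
g(Q, r) = 243/65 - 22/Q (g(Q, r) = 3 + (-48/(-65) - 22/Q) = 3 + (-48*(-1/65) - 22/Q) = 3 + (48/65 - 22/Q) = 243/65 - 22/Q)
A(u) = (175 + u)/(2*u) (A(u) = (u + 175)/(u + u) = (175 + u)/((2*u)) = (175 + u)*(1/(2*u)) = (175 + u)/(2*u))
p = 22017904/1495 (p = 3 + (14720 + (243/65 - 22/(-23))) = 3 + (14720 + (243/65 - 22*(-1/23))) = 3 + (14720 + (243/65 + 22/23)) = 3 + (14720 + 7019/1495) = 3 + 22013419/1495 = 22017904/1495 ≈ 14728.)
-12604/A(53) + 13637/p = -12604*106/(175 + 53) + 13637/(22017904/1495) = -12604/((½)*(1/53)*228) + 13637*(1495/22017904) = -12604/114/53 + 20387315/22017904 = -12604*53/114 + 20387315/22017904 = -334006/57 + 20387315/22017904 = -7352949966469/1255020528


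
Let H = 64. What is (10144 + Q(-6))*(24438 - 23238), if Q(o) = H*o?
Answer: 11712000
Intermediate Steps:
Q(o) = 64*o
(10144 + Q(-6))*(24438 - 23238) = (10144 + 64*(-6))*(24438 - 23238) = (10144 - 384)*1200 = 9760*1200 = 11712000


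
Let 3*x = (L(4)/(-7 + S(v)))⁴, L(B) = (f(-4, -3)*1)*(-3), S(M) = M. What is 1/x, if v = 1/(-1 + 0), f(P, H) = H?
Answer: 4096/2187 ≈ 1.8729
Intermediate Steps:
v = -1 (v = 1/(-1) = -1)
L(B) = 9 (L(B) = -3*1*(-3) = -3*(-3) = 9)
x = 2187/4096 (x = (9/(-7 - 1))⁴/3 = (9/(-8))⁴/3 = (9*(-⅛))⁴/3 = (-9/8)⁴/3 = (⅓)*(6561/4096) = 2187/4096 ≈ 0.53394)
1/x = 1/(2187/4096) = 4096/2187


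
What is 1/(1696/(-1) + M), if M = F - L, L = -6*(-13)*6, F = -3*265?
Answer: -1/2959 ≈ -0.00033795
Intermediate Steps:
F = -795
L = 468 (L = 78*6 = 468)
M = -1263 (M = -795 - 1*468 = -795 - 468 = -1263)
1/(1696/(-1) + M) = 1/(1696/(-1) - 1263) = 1/(1696*(-1) - 1263) = 1/(-1696 - 1263) = 1/(-2959) = -1/2959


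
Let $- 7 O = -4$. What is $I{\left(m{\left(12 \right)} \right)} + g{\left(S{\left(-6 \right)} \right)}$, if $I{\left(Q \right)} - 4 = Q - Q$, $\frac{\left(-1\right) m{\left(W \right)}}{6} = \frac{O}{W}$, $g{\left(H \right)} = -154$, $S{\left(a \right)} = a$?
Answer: $-150$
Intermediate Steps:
$O = \frac{4}{7}$ ($O = \left(- \frac{1}{7}\right) \left(-4\right) = \frac{4}{7} \approx 0.57143$)
$m{\left(W \right)} = - \frac{24}{7 W}$ ($m{\left(W \right)} = - 6 \frac{4}{7 W} = - \frac{24}{7 W}$)
$I{\left(Q \right)} = 4$ ($I{\left(Q \right)} = 4 + \left(Q - Q\right) = 4 + 0 = 4$)
$I{\left(m{\left(12 \right)} \right)} + g{\left(S{\left(-6 \right)} \right)} = 4 - 154 = -150$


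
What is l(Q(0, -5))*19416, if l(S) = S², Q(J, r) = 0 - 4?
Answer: 310656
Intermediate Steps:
Q(J, r) = -4
l(Q(0, -5))*19416 = (-4)²*19416 = 16*19416 = 310656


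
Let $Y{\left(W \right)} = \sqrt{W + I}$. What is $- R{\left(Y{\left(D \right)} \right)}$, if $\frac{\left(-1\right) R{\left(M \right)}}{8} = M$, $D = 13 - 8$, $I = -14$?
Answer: $24 i \approx 24.0 i$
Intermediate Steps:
$D = 5$
$Y{\left(W \right)} = \sqrt{-14 + W}$ ($Y{\left(W \right)} = \sqrt{W - 14} = \sqrt{-14 + W}$)
$R{\left(M \right)} = - 8 M$
$- R{\left(Y{\left(D \right)} \right)} = - \left(-8\right) \sqrt{-14 + 5} = - \left(-8\right) \sqrt{-9} = - \left(-8\right) 3 i = - \left(-24\right) i = 24 i$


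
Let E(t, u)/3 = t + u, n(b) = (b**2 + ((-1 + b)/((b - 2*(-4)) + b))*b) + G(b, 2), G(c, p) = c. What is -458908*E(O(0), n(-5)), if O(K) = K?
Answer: -6883620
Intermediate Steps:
n(b) = b + b**2 + b*(-1 + b)/(8 + 2*b) (n(b) = (b**2 + ((-1 + b)/((b - 2*(-4)) + b))*b) + b = (b**2 + ((-1 + b)/((b + 8) + b))*b) + b = (b**2 + ((-1 + b)/((8 + b) + b))*b) + b = (b**2 + ((-1 + b)/(8 + 2*b))*b) + b = (b**2 + b*(-1 + b)/(8 + 2*b)) + b = b + b**2 + b*(-1 + b)/(8 + 2*b))
E(t, u) = 3*t + 3*u (E(t, u) = 3*(t + u) = 3*t + 3*u)
-458908*E(O(0), n(-5)) = -458908*(3*0 + 3*((1/2)*(-5)*(7 + 2*(-5)**2 + 11*(-5))/(4 - 5))) = -458908*(0 + 3*((1/2)*(-5)*(7 + 2*25 - 55)/(-1))) = -458908*(0 + 3*((1/2)*(-5)*(-1)*(7 + 50 - 55))) = -458908*(0 + 3*((1/2)*(-5)*(-1)*2)) = -458908*(0 + 3*5) = -458908*(0 + 15) = -458908*15 = -6883620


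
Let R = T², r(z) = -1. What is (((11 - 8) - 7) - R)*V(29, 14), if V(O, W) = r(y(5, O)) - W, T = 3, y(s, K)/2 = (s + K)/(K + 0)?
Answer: 195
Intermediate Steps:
y(s, K) = 2*(K + s)/K (y(s, K) = 2*((s + K)/(K + 0)) = 2*((K + s)/K) = 2*(K + s)/K)
R = 9 (R = 3² = 9)
V(O, W) = -1 - W
(((11 - 8) - 7) - R)*V(29, 14) = (((11 - 8) - 7) - 1*9)*(-1 - 1*14) = ((3 - 7) - 9)*(-1 - 14) = (-4 - 9)*(-15) = -13*(-15) = 195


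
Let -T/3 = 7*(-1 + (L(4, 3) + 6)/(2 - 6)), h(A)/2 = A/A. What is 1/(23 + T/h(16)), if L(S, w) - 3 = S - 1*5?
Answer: 2/109 ≈ 0.018349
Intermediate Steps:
h(A) = 2 (h(A) = 2*(A/A) = 2*1 = 2)
L(S, w) = -2 + S (L(S, w) = 3 + (S - 1*5) = 3 + (S - 5) = 3 + (-5 + S) = -2 + S)
T = 63 (T = -21*(-1 + ((-2 + 4) + 6)/(2 - 6)) = -21*(-1 + (2 + 6)/(-4)) = -21*(-1 + 8*(-¼)) = -21*(-1 - 2) = -21*(-3) = -3*(-21) = 63)
1/(23 + T/h(16)) = 1/(23 + 63/2) = 1/(109/2) = 2/109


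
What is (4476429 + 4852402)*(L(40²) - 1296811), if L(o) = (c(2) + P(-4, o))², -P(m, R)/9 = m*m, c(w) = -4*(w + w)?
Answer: -11858912584341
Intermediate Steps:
c(w) = -8*w
P(m, R) = -9*m² (P(m, R) = -9*m*m = -9*m²)
L(o) = 25600 (L(o) = (-8*2 - 9*(-4)²)² = (-16 - 9*16)² = (-16 - 144)² = (-160)² = 25600)
(4476429 + 4852402)*(L(40²) - 1296811) = (4476429 + 4852402)*(25600 - 1296811) = 9328831*(-1271211) = -11858912584341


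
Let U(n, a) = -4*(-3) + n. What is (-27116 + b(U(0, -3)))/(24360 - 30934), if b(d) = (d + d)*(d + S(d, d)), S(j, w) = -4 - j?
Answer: 13606/3287 ≈ 4.1393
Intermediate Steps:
U(n, a) = 12 + n
b(d) = -8*d (b(d) = (d + d)*(d + (-4 - d)) = (2*d)*(-4) = -8*d)
(-27116 + b(U(0, -3)))/(24360 - 30934) = (-27116 - 8*(12 + 0))/(24360 - 30934) = (-27116 - 8*12)/(-6574) = (-27116 - 96)*(-1/6574) = -27212*(-1/6574) = 13606/3287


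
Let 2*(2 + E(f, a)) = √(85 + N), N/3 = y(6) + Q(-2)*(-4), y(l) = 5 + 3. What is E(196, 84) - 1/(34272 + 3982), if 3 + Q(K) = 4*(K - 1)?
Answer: 124325/19127 ≈ 6.5000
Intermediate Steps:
y(l) = 8
Q(K) = -7 + 4*K (Q(K) = -3 + 4*(K - 1) = -3 + 4*(-1 + K) = -3 + (-4 + 4*K) = -7 + 4*K)
N = 204 (N = 3*(8 + (-7 + 4*(-2))*(-4)) = 3*(8 + (-7 - 8)*(-4)) = 3*(8 - 15*(-4)) = 3*(8 + 60) = 3*68 = 204)
E(f, a) = 13/2 (E(f, a) = -2 + √(85 + 204)/2 = -2 + √289/2 = -2 + (½)*17 = -2 + 17/2 = 13/2)
E(196, 84) - 1/(34272 + 3982) = 13/2 - 1/(34272 + 3982) = 13/2 - 1/38254 = 124325/19127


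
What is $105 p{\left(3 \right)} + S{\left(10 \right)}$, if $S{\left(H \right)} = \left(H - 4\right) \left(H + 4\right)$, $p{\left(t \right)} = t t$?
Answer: $1029$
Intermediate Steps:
$p{\left(t \right)} = t^{2}$
$S{\left(H \right)} = \left(-4 + H\right) \left(4 + H\right)$
$105 p{\left(3 \right)} + S{\left(10 \right)} = 105 \cdot 3^{2} - \left(16 - 10^{2}\right) = 105 \cdot 9 + \left(-16 + 100\right) = 945 + 84 = 1029$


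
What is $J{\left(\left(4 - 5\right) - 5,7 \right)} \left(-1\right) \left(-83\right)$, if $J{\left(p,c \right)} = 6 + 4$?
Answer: $830$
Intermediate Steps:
$J{\left(p,c \right)} = 10$
$J{\left(\left(4 - 5\right) - 5,7 \right)} \left(-1\right) \left(-83\right) = 10 \left(-1\right) \left(-83\right) = \left(-10\right) \left(-83\right) = 830$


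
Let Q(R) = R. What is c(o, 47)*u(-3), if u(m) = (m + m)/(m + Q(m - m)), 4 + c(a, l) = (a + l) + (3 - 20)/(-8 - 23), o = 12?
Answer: 3444/31 ≈ 111.10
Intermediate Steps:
c(a, l) = -107/31 + a + l (c(a, l) = -4 + ((a + l) + (3 - 20)/(-8 - 23)) = -4 + ((a + l) - 17/(-31)) = -4 + ((a + l) - 17*(-1/31)) = -4 + ((a + l) + 17/31) = -4 + (17/31 + a + l) = -107/31 + a + l)
u(m) = 2 (u(m) = (m + m)/(m + (m - m)) = (2*m)/(m + 0) = (2*m)/m = 2)
c(o, 47)*u(-3) = (-107/31 + 12 + 47)*2 = (1722/31)*2 = 3444/31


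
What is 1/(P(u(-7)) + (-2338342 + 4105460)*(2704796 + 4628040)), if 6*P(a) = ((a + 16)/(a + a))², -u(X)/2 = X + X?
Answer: 1176/15238592108298169 ≈ 7.7172e-14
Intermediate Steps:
u(X) = -4*X (u(X) = -2*(X + X) = -4*X)
P(a) = (16 + a)²/(24*a²) (P(a) = ((a + 16)/(a + a))²/6 = ((16 + a)/((2*a)))²/6 = ((16 + a)*(1/(2*a)))²/6 = ((16 + a)/(2*a))²/6 = ((16 + a)²/(4*a²))/6 = (16 + a)²/(24*a²))
1/(P(u(-7)) + (-2338342 + 4105460)*(2704796 + 4628040)) = 1/((16 - 4*(-7))²/(24*(-4*(-7))²) + (-2338342 + 4105460)*(2704796 + 4628040)) = 1/((1/24)*(16 + 28)²/28² + 1767118*7332836) = 1/((1/24)*(1/784)*44² + 12957986486648) = 1/((1/24)*(1/784)*1936 + 12957986486648) = 1/(121/1176 + 12957986486648) = 1/(15238592108298169/1176) = 1176/15238592108298169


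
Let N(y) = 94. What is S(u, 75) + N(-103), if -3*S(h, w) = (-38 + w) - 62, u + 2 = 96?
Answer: 307/3 ≈ 102.33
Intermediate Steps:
u = 94 (u = -2 + 96 = 94)
S(h, w) = 100/3 - w/3 (S(h, w) = -((-38 + w) - 62)/3 = -(-100 + w)/3 = 100/3 - w/3)
S(u, 75) + N(-103) = (100/3 - ⅓*75) + 94 = (100/3 - 25) + 94 = 25/3 + 94 = 307/3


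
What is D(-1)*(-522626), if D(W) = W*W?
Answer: -522626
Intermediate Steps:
D(W) = W²
D(-1)*(-522626) = (-1)²*(-522626) = 1*(-522626) = -522626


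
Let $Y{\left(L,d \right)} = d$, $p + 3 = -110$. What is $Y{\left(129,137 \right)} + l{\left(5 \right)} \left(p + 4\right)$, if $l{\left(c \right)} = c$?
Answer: $-408$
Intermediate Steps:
$p = -113$ ($p = -3 - 110 = -113$)
$Y{\left(129,137 \right)} + l{\left(5 \right)} \left(p + 4\right) = 137 + 5 \left(-113 + 4\right) = 137 + 5 \left(-109\right) = 137 - 545 = -408$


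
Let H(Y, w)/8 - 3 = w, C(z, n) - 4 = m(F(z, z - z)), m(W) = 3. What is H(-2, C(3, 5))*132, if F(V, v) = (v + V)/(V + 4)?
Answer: 10560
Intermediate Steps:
F(V, v) = (V + v)/(4 + V)
C(z, n) = 7 (C(z, n) = 4 + 3 = 7)
H(Y, w) = 24 + 8*w
H(-2, C(3, 5))*132 = (24 + 8*7)*132 = (24 + 56)*132 = 80*132 = 10560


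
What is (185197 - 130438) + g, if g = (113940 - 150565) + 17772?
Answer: 35906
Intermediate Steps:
g = -18853 (g = -36625 + 17772 = -18853)
(185197 - 130438) + g = (185197 - 130438) - 18853 = 54759 - 18853 = 35906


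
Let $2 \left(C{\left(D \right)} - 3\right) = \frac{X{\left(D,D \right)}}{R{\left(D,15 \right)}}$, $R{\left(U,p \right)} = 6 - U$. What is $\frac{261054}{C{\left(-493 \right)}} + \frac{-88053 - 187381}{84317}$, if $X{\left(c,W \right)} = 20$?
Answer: $\frac{10983218689844}{127065719} \approx 86437.0$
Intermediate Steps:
$C{\left(D \right)} = 3 + \frac{10}{6 - D}$ ($C{\left(D \right)} = 3 + \frac{20 \frac{1}{6 - D}}{2} = 3 + \frac{10}{6 - D}$)
$\frac{261054}{C{\left(-493 \right)}} + \frac{-88053 - 187381}{84317} = \frac{261054}{\frac{1}{-6 - 493} \left(-28 + 3 \left(-493\right)\right)} + \frac{-88053 - 187381}{84317} = \frac{261054}{\frac{1}{-499} \left(-28 - 1479\right)} + \left(-88053 - 187381\right) \frac{1}{84317} = \frac{261054}{\left(- \frac{1}{499}\right) \left(-1507\right)} - \frac{275434}{84317} = \frac{261054}{\frac{1507}{499}} - \frac{275434}{84317} = 261054 \cdot \frac{499}{1507} - \frac{275434}{84317} = \frac{130265946}{1507} - \frac{275434}{84317} = \frac{10983218689844}{127065719}$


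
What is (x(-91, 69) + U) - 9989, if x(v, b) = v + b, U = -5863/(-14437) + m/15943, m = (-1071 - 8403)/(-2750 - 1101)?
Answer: -8873201782859254/886381169441 ≈ -10011.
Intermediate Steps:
m = 9474/3851 (m = -9474/(-3851) = -9474*(-1/3851) = 9474/3851 ≈ 2.4601)
U = 360104414597/886381169441 (U = -5863/(-14437) + (9474/3851)/15943 = -5863*(-1/14437) + (9474/3851)*(1/15943) = 5863/14437 + 9474/61396493 = 360104414597/886381169441 ≈ 0.40626)
x(v, b) = b + v
(x(-91, 69) + U) - 9989 = ((69 - 91) + 360104414597/886381169441) - 9989 = (-22 + 360104414597/886381169441) - 9989 = -19140281313105/886381169441 - 9989 = -8873201782859254/886381169441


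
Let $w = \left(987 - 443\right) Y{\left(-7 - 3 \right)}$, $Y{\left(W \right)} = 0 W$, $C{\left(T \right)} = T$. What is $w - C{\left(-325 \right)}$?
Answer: $325$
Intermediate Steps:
$Y{\left(W \right)} = 0$
$w = 0$ ($w = \left(987 - 443\right) 0 = 544 \cdot 0 = 0$)
$w - C{\left(-325 \right)} = 0 - -325 = 0 + 325 = 325$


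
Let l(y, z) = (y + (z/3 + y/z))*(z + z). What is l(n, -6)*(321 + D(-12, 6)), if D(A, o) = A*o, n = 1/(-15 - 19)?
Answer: 102837/17 ≈ 6049.2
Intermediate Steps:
n = -1/34 (n = 1/(-34) = -1/34 ≈ -0.029412)
l(y, z) = 2*z*(y + z/3 + y/z) (l(y, z) = (y + (z*(⅓) + y/z))*(2*z) = (y + (z/3 + y/z))*(2*z) = (y + z/3 + y/z)*(2*z) = 2*z*(y + z/3 + y/z))
l(n, -6)*(321 + D(-12, 6)) = (2*(-1/34) + (⅔)*(-6)² + 2*(-1/34)*(-6))*(321 - 12*6) = (-1/17 + (⅔)*36 + 6/17)*(321 - 72) = (-1/17 + 24 + 6/17)*249 = (413/17)*249 = 102837/17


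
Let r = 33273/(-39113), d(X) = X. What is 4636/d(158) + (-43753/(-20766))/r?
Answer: 1466421843493/54584822322 ≈ 26.865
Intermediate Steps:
r = -33273/39113 (r = 33273*(-1/39113) = -33273/39113 ≈ -0.85069)
4636/d(158) + (-43753/(-20766))/r = 4636/158 + (-43753/(-20766))/(-33273/39113) = 4636*(1/158) - 43753*(-1/20766)*(-39113/33273) = 2318/79 + (43753/20766)*(-39113/33273) = 2318/79 - 1711311089/690947118 = 1466421843493/54584822322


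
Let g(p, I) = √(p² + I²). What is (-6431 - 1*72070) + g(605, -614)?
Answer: -78501 + √743021 ≈ -77639.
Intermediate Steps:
g(p, I) = √(I² + p²)
(-6431 - 1*72070) + g(605, -614) = (-6431 - 1*72070) + √((-614)² + 605²) = (-6431 - 72070) + √(376996 + 366025) = -78501 + √743021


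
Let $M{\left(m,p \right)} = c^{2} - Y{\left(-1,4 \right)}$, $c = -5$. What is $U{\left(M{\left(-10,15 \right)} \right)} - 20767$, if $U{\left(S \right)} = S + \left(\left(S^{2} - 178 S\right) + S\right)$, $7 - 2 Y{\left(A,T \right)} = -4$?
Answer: $- \frac{95275}{4} \approx -23819.0$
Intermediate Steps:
$Y{\left(A,T \right)} = \frac{11}{2}$ ($Y{\left(A,T \right)} = \frac{7}{2} - -2 = \frac{7}{2} + 2 = \frac{11}{2}$)
$M{\left(m,p \right)} = \frac{39}{2}$ ($M{\left(m,p \right)} = \left(-5\right)^{2} - \frac{11}{2} = 25 - \frac{11}{2} = \frac{39}{2}$)
$U{\left(S \right)} = S^{2} - 176 S$ ($U{\left(S \right)} = S + \left(S^{2} - 177 S\right) = S^{2} - 176 S$)
$U{\left(M{\left(-10,15 \right)} \right)} - 20767 = \frac{39 \left(-176 + \frac{39}{2}\right)}{2} - 20767 = \frac{39}{2} \left(- \frac{313}{2}\right) - 20767 = - \frac{12207}{4} - 20767 = - \frac{95275}{4}$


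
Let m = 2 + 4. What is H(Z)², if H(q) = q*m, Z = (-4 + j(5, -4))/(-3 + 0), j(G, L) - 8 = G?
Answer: 324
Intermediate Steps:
j(G, L) = 8 + G
m = 6
Z = -3 (Z = (-4 + (8 + 5))/(-3 + 0) = (-4 + 13)/(-3) = 9*(-⅓) = -3)
H(q) = 6*q (H(q) = q*6 = 6*q)
H(Z)² = (6*(-3))² = (-18)² = 324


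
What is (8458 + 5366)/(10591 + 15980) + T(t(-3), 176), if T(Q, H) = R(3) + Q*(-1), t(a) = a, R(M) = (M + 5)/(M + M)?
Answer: 128965/26571 ≈ 4.8536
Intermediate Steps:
R(M) = (5 + M)/(2*M) (R(M) = (5 + M)/((2*M)) = (5 + M)*(1/(2*M)) = (5 + M)/(2*M))
T(Q, H) = 4/3 - Q (T(Q, H) = (½)*(5 + 3)/3 + Q*(-1) = (½)*(⅓)*8 - Q = 4/3 - Q)
(8458 + 5366)/(10591 + 15980) + T(t(-3), 176) = (8458 + 5366)/(10591 + 15980) + (4/3 - 1*(-3)) = 13824/26571 + (4/3 + 3) = 13824*(1/26571) + 13/3 = 4608/8857 + 13/3 = 128965/26571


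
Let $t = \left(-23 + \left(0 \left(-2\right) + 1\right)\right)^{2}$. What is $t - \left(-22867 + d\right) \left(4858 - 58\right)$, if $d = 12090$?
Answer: $51730084$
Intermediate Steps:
$t = 484$ ($t = \left(-23 + \left(0 + 1\right)\right)^{2} = \left(-23 + 1\right)^{2} = \left(-22\right)^{2} = 484$)
$t - \left(-22867 + d\right) \left(4858 - 58\right) = 484 - \left(-22867 + 12090\right) \left(4858 - 58\right) = 484 - \left(-10777\right) 4800 = 484 - -51729600 = 484 + 51729600 = 51730084$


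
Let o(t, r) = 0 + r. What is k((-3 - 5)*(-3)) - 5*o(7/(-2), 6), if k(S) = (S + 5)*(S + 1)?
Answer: 695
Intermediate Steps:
o(t, r) = r
k(S) = (1 + S)*(5 + S) (k(S) = (5 + S)*(1 + S) = (1 + S)*(5 + S))
k((-3 - 5)*(-3)) - 5*o(7/(-2), 6) = (5 + ((-3 - 5)*(-3))² + 6*((-3 - 5)*(-3))) - 5*6 = (5 + (-8*(-3))² + 6*(-8*(-3))) - 30 = (5 + 24² + 6*24) - 30 = (5 + 576 + 144) - 30 = 725 - 30 = 695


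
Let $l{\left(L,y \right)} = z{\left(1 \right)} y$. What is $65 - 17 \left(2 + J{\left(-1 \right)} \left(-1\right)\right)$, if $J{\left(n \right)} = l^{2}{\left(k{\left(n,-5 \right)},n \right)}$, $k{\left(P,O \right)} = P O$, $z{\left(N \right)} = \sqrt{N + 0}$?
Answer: $48$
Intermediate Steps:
$z{\left(N \right)} = \sqrt{N}$
$k{\left(P,O \right)} = O P$
$l{\left(L,y \right)} = y$ ($l{\left(L,y \right)} = \sqrt{1} y = 1 y = y$)
$J{\left(n \right)} = n^{2}$
$65 - 17 \left(2 + J{\left(-1 \right)} \left(-1\right)\right) = 65 - 17 \left(2 + \left(-1\right)^{2} \left(-1\right)\right) = 65 - 17 \left(2 + 1 \left(-1\right)\right) = 65 - 17 \left(2 - 1\right) = 65 - 17 = 48$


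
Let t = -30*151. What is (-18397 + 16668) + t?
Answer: -6259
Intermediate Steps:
t = -4530 (t = -1*4530 = -4530)
(-18397 + 16668) + t = (-18397 + 16668) - 4530 = -1729 - 4530 = -6259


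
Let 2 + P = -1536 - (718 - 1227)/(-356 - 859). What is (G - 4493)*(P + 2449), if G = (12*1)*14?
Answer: -956997940/243 ≈ -3.9383e+6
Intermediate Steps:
G = 168 (G = 12*14 = 168)
P = -1869179/1215 (P = -2 + (-1536 - (718 - 1227)/(-356 - 859)) = -2 + (-1536 - (-509)/(-1215)) = -2 + (-1536 - (-509)*(-1)/1215) = -2 + (-1536 - 1*509/1215) = -2 + (-1536 - 509/1215) = -2 - 1866749/1215 = -1869179/1215 ≈ -1538.4)
(G - 4493)*(P + 2449) = (168 - 4493)*(-1869179/1215 + 2449) = -4325*1106356/1215 = -956997940/243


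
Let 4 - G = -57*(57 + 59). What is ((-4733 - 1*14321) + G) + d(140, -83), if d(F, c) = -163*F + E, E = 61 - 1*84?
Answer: -35281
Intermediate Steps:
E = -23 (E = 61 - 84 = -23)
G = 6616 (G = 4 - (-57)*(57 + 59) = 4 - (-57)*116 = 4 - 1*(-6612) = 4 + 6612 = 6616)
d(F, c) = -23 - 163*F (d(F, c) = -163*F - 23 = -23 - 163*F)
((-4733 - 1*14321) + G) + d(140, -83) = ((-4733 - 1*14321) + 6616) + (-23 - 163*140) = ((-4733 - 14321) + 6616) + (-23 - 22820) = (-19054 + 6616) - 22843 = -12438 - 22843 = -35281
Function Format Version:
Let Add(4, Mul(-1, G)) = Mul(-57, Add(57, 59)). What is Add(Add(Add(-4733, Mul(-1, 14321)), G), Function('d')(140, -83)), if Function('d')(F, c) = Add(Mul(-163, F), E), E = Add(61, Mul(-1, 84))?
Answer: -35281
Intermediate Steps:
E = -23 (E = Add(61, -84) = -23)
G = 6616 (G = Add(4, Mul(-1, Mul(-57, Add(57, 59)))) = Add(4, Mul(-1, Mul(-57, 116))) = Add(4, Mul(-1, -6612)) = Add(4, 6612) = 6616)
Function('d')(F, c) = Add(-23, Mul(-163, F)) (Function('d')(F, c) = Add(Mul(-163, F), -23) = Add(-23, Mul(-163, F)))
Add(Add(Add(-4733, Mul(-1, 14321)), G), Function('d')(140, -83)) = Add(Add(Add(-4733, Mul(-1, 14321)), 6616), Add(-23, Mul(-163, 140))) = Add(Add(Add(-4733, -14321), 6616), Add(-23, -22820)) = Add(Add(-19054, 6616), -22843) = Add(-12438, -22843) = -35281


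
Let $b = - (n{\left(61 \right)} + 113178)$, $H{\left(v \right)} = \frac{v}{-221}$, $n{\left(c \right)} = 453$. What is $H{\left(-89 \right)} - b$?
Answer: $\frac{25112540}{221} \approx 1.1363 \cdot 10^{5}$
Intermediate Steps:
$H{\left(v \right)} = - \frac{v}{221}$ ($H{\left(v \right)} = v \left(- \frac{1}{221}\right) = - \frac{v}{221}$)
$b = -113631$ ($b = - (453 + 113178) = \left(-1\right) 113631 = -113631$)
$H{\left(-89 \right)} - b = \left(- \frac{1}{221}\right) \left(-89\right) - -113631 = \frac{89}{221} + 113631 = \frac{25112540}{221}$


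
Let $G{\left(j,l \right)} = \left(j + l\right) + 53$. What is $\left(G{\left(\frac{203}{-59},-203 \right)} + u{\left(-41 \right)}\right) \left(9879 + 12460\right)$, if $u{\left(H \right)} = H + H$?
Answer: $- \frac{310311049}{59} \approx -5.2595 \cdot 10^{6}$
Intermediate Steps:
$u{\left(H \right)} = 2 H$
$G{\left(j,l \right)} = 53 + j + l$
$\left(G{\left(\frac{203}{-59},-203 \right)} + u{\left(-41 \right)}\right) \left(9879 + 12460\right) = \left(\left(53 + \frac{203}{-59} - 203\right) + 2 \left(-41\right)\right) \left(9879 + 12460\right) = \left(\left(53 + 203 \left(- \frac{1}{59}\right) - 203\right) - 82\right) 22339 = \left(\left(53 - \frac{203}{59} - 203\right) - 82\right) 22339 = \left(- \frac{9053}{59} - 82\right) 22339 = \left(- \frac{13891}{59}\right) 22339 = - \frac{310311049}{59}$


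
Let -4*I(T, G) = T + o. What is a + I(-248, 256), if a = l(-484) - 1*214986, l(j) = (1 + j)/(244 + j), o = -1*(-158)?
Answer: -17196919/80 ≈ -2.1496e+5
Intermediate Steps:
o = 158
l(j) = (1 + j)/(244 + j)
I(T, G) = -79/2 - T/4 (I(T, G) = -(T + 158)/4 = -(158 + T)/4 = -79/2 - T/4)
a = -17198719/80 (a = (1 - 484)/(244 - 484) - 1*214986 = -483/(-240) - 214986 = -1/240*(-483) - 214986 = 161/80 - 214986 = -17198719/80 ≈ -2.1498e+5)
a + I(-248, 256) = -17198719/80 + (-79/2 - 1/4*(-248)) = -17198719/80 + (-79/2 + 62) = -17198719/80 + 45/2 = -17196919/80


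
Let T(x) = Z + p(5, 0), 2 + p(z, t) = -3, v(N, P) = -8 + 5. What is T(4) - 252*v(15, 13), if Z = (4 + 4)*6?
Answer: 799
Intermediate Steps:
v(N, P) = -3
p(z, t) = -5 (p(z, t) = -2 - 3 = -5)
Z = 48 (Z = 8*6 = 48)
T(x) = 43 (T(x) = 48 - 5 = 43)
T(4) - 252*v(15, 13) = 43 - 252*(-3) = 43 + 756 = 799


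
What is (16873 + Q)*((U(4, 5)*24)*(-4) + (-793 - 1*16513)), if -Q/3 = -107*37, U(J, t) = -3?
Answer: -489267500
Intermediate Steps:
Q = 11877 (Q = -(-321)*37 = -3*(-3959) = 11877)
(16873 + Q)*((U(4, 5)*24)*(-4) + (-793 - 1*16513)) = (16873 + 11877)*(-3*24*(-4) + (-793 - 1*16513)) = 28750*(-72*(-4) + (-793 - 16513)) = 28750*(288 - 17306) = 28750*(-17018) = -489267500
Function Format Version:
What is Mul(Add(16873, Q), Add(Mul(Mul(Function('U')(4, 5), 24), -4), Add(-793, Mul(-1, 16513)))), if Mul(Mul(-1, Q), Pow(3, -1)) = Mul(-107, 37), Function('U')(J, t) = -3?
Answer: -489267500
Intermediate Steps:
Q = 11877 (Q = Mul(-3, Mul(-107, 37)) = Mul(-3, -3959) = 11877)
Mul(Add(16873, Q), Add(Mul(Mul(Function('U')(4, 5), 24), -4), Add(-793, Mul(-1, 16513)))) = Mul(Add(16873, 11877), Add(Mul(Mul(-3, 24), -4), Add(-793, Mul(-1, 16513)))) = Mul(28750, Add(Mul(-72, -4), Add(-793, -16513))) = Mul(28750, Add(288, -17306)) = Mul(28750, -17018) = -489267500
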